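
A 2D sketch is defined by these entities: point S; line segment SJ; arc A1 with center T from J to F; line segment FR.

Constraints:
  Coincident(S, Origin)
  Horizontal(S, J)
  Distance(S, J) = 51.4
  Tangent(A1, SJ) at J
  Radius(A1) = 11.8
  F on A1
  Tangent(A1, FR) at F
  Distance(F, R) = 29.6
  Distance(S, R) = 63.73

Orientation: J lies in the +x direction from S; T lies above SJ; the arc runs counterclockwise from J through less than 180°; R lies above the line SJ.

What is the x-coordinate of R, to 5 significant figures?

46.740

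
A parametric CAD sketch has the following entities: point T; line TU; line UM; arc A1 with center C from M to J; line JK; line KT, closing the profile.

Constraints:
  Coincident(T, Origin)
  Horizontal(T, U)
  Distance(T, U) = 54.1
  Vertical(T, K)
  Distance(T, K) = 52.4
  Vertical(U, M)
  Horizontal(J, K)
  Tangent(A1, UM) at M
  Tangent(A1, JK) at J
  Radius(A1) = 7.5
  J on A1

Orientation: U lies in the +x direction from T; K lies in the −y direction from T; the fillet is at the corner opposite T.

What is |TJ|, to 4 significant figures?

70.12

The virtual corner opposite T is at (54.10, -52.40). A1 meets UM tangentially, so CM is at right angles to UM and A1 meets JK tangentially, so CJ is at right angles to JK, with radius 7.5, so the center C sits 7.5 in from both sides at C = (46.60, -44.90). That places the tangent points at M = (54.10, -44.90) on UM and J = (46.60, -52.40) on JK. Then |TJ| = |J − T| = 70.12.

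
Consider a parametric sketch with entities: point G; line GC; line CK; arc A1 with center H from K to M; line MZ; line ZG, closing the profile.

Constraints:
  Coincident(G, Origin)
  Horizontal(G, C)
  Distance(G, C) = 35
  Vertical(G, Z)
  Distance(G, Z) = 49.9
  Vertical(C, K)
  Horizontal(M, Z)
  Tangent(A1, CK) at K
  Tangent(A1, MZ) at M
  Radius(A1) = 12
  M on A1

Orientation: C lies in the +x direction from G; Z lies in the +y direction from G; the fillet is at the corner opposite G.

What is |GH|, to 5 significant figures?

44.333

G and Z share the same x with |GZ| = 49.9 and Z on the +y side, so Z = (0.0000, 49.900). The virtual corner opposite G is at (35.000, 49.900). Since A1 is tangent to CK there, HK ⟂ CK and A1 meets MZ tangentially, so HM is at right angles to MZ, with radius 12.0, so the center H sits 12.0 in from both sides at H = (23.000, 37.900). Then |GH| = |H − G| = 44.333.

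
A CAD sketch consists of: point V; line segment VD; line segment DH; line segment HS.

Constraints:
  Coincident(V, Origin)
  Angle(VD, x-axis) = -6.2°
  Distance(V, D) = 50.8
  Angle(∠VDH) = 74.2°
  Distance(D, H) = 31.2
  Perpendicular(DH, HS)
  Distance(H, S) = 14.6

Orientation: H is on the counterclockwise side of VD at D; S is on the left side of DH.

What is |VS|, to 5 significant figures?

38.429

V is at the origin; VD runs at -6.2° with length 50.8, so D = 50.8·(cos -6.2°, sin -6.2°) = (50.503, -5.4864). ∠VDH = 74.2°, so DH runs at -6.2° + (180° − 74.2°) = 99.600° from the x-axis; with |DH| = 31.2, H = D + 31.2·(cos 99.600°, sin 99.600°) = (45.300, 25.277). DH ⟂ HS; with |HS| = 14.6 on the left of DH, S = H + 14.6·(-0.98600, -0.16677) = (30.904, 22.842). Then |VS| = |S − V| = 38.429.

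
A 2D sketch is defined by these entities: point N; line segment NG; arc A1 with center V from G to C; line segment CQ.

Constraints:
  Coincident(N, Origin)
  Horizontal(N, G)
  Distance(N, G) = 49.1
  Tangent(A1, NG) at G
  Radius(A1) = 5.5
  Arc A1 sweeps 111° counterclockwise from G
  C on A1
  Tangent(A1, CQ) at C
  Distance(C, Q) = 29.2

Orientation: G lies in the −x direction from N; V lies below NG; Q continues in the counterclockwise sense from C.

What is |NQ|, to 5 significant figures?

55.876

N is at the origin; N and G share the same y with |NG| = 49.1 and G on the −x side, so G = (-49.100, 0.0000). Tangency of A1 to NG means the radius VG is perpendicular to NG, so V = G + (0, -5.5) = (-49.100, -5.5000). On A1, G sits at bearing 90° from V; a 111° counterclockwise sweep puts C at bearing 201°, so C = V + 5.5·(cos 201°, sin 201°) = (-54.235, -7.4710). Tangency of A1 to CQ means the radius VC is perpendicular to CQ, so CQ runs along (−sin 201°, cos 201°); with |CQ| = 29.2, Q = (-43.770, -34.732). Then |NQ| = |Q − N| = 55.876.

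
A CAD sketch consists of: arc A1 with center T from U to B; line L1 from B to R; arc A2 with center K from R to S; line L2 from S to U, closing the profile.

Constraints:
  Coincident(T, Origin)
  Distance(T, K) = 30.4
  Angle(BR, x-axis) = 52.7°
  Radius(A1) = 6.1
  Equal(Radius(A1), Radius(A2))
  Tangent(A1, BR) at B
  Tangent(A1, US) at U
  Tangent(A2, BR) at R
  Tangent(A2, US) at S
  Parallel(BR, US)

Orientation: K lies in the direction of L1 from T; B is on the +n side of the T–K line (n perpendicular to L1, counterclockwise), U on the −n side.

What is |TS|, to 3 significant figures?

31.0

Tangency of A1 to both parallel lines with radius 6.1 puts B and U at T ± 6.1·n: B = (-4.85, 3.70), U = (4.85, -3.70). Equal radii place R and S the same way about K: R = K + 6.1·n = (13.6, 27.9), S = K − 6.1·n = (23.3, 20.5). Then |TS| = |S − T| = 31.0.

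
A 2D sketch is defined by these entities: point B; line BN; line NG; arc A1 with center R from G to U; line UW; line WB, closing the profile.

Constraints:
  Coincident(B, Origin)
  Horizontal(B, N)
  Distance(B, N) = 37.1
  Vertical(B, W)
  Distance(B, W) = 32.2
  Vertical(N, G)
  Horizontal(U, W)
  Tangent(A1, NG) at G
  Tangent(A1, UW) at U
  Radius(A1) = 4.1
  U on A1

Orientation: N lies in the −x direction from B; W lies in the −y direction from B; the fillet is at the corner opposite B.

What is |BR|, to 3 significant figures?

43.3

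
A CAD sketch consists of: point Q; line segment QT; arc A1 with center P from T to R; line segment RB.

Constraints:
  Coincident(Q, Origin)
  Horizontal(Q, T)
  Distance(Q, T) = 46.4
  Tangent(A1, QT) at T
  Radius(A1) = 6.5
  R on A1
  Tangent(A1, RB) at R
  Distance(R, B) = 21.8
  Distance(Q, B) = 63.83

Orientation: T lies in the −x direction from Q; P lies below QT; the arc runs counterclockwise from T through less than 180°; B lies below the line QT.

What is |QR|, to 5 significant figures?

52.894

Checks: |PT| = 6.500 ✓; |PR| = 6.500 ✓; ∠(PR, RB) = 90.00° ✓; |RB| = 21.80 ✓; |QB| = 63.83 ✓.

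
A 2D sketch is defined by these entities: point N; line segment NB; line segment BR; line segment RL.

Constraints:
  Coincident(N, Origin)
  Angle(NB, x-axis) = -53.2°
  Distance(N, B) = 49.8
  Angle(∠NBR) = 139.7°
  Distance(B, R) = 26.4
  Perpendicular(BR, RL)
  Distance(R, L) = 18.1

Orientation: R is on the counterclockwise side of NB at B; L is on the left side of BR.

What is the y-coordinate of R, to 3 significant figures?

-45.8

N is at the origin; NB runs at -53.2° with length 49.8, so B = 49.8·(cos -53.2°, sin -53.2°) = (29.8, -39.9). ∠NBR = 139.7°, so BR runs at -53.2° + (180° − 139.7°) = -12.9° from the x-axis; with |BR| = 26.4, R = B + 26.4·(cos -12.9°, sin -12.9°) = (55.6, -45.8). So R.y = -45.8.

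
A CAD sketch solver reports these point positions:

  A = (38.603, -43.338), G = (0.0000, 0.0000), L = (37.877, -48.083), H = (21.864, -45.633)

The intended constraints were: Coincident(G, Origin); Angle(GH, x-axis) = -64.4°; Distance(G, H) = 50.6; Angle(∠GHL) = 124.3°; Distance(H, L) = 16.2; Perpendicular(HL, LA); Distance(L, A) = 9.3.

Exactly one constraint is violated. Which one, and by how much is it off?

Distance(L, A) = 9.3 — off by 4.50.

G = (0.00, 0.00) ✓; GH at -64.40° ✓; |GH| = 50.60 ✓; ∠GHL = 124.3° ✓; |HL| = 16.20 ✓; ∠(HL, LA) = 90.00° ✓; |LA| = 4.800 ✗.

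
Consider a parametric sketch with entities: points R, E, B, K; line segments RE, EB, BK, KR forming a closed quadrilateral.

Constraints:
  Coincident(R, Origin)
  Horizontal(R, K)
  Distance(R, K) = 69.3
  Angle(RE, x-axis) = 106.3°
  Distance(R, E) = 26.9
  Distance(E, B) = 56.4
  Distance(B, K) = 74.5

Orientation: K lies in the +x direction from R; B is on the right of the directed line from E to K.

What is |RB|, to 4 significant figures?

29.94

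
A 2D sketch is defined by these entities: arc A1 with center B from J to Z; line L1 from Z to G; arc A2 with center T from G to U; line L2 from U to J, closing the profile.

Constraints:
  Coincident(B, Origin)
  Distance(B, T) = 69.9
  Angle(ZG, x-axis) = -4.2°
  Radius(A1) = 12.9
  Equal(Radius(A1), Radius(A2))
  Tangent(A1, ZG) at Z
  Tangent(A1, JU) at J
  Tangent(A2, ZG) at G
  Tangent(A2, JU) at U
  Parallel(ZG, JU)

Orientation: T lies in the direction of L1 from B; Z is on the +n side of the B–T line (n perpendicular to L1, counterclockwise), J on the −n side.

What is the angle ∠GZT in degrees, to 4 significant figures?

10.46°

The slot axis is L1's direction at -4.2°, so u = (cos -4.2°, sin -4.2°) = (0.9973, -0.07324) and n = (−sin -4.2°, cos -4.2°) = (0.07324, 0.9973). B is at the origin and T lies 69.9 along u from B, so T = 69.9·u = (69.71, -5.119). Tangency of A1 to both parallel lines with radius 12.9 puts Z and J at B ± 12.9·n: Z = (0.9448, 12.87), J = (-0.9448, -12.87). Equal radii place G and U the same way about T: G = T + 12.9·n = (70.66, 7.746), U = T − 12.9·n = (68.77, -17.98). Then cos ∠GZT = ZG·ZT / (|ZG||ZT|), giving 10.46°.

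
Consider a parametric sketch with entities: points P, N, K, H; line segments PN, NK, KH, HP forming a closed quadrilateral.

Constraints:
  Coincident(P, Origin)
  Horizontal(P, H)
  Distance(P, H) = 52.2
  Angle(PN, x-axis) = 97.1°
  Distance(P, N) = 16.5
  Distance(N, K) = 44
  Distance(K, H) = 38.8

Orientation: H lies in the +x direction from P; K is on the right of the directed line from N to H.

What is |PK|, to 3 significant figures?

29.5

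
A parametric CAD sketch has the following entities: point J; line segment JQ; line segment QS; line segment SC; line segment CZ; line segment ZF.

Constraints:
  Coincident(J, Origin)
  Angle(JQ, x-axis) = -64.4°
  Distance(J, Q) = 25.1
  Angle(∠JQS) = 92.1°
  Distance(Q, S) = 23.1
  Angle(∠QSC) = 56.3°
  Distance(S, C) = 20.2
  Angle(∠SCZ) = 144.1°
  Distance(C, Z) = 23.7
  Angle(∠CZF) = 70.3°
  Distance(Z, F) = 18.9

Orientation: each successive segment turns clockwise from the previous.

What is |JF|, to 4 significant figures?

21.23

∠SCZ = 144.1° gives CZ at 48.10° from the x-axis; with |CZ| = 23.7, Z = (8.332, 4.356). ∠CZF = 70.3° gives ZF at -61.60° from the x-axis; with |ZF| = 18.9, F = (17.32, -12.27). Then |JF| = |F − J| = 21.23.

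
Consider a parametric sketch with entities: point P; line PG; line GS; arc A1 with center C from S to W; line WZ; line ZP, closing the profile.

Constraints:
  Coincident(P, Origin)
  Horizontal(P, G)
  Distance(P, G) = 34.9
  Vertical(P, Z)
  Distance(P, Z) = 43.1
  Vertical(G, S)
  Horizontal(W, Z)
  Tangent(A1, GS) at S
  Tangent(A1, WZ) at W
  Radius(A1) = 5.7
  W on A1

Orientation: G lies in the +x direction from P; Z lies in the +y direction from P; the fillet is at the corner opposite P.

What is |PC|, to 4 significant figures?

47.45

P is at the origin; P and G share the same y with |PG| = 34.9 and G on the +x side, so G = (34.90, 0.000). PZ is vertical with |PZ| = 43.1 and Z on the +y side, so Z = (0.000, 43.10). The virtual corner opposite P is at (34.90, 43.10). Since A1 is tangent to GS there, CS ⟂ GS and the tangent condition forces CW to be normal to WZ, with radius 5.7, so the center C sits 5.7 in from both sides at C = (29.20, 37.40). Then |PC| = |C − P| = 47.45.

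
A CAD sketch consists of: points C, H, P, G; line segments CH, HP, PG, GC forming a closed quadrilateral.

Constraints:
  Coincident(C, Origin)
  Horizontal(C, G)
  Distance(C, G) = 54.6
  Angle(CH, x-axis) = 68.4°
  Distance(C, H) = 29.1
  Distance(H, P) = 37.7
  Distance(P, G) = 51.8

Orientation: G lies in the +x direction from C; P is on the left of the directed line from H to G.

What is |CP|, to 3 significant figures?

64.4

C is at the origin; CG is horizontal with |CG| = 54.6 and G in +x, so G = (54.6, 0). CH runs at 68.4° with |CH| = 29.1, so H = (10.7, 27.1). P is determined by |HP| = 37.7 and |PG| = 51.8 together: it lies at the intersection of circle(H, 37.7) and circle(G, 51.8). With |HG| = 51.6, the foot of the radical line on HG is 13.5 from H and the perpendicular offset is √(37.7² − 13.5²) = 35.2. Taking the left-of-HG solution: P = (40.7, 49.9).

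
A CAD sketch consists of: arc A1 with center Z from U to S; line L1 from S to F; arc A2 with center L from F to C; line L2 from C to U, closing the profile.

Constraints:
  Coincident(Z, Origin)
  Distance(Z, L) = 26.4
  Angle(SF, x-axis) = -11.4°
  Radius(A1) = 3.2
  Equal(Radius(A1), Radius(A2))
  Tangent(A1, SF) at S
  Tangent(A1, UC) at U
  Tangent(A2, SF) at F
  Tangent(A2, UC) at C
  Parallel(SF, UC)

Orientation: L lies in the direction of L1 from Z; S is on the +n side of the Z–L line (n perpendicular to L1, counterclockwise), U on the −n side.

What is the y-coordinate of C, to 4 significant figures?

-8.355

The slot axis is L1's direction at -11.4°, so u = (cos -11.4°, sin -11.4°) = (0.9803, -0.1977) and n = (−sin -11.4°, cos -11.4°) = (0.1977, 0.9803). Z is at the origin and L lies 26.4 along u from Z, so L = 26.4·u = (25.88, -5.218). Tangency of A1 to both parallel lines with radius 3.2 puts S and U at Z ± 3.2·n: S = (0.6325, 3.137), U = (-0.6325, -3.137). Equal radii place F and C the same way about L: F = L + 3.2·n = (26.51, -2.081), C = L − 3.2·n = (25.25, -8.355). So C.y = -8.355.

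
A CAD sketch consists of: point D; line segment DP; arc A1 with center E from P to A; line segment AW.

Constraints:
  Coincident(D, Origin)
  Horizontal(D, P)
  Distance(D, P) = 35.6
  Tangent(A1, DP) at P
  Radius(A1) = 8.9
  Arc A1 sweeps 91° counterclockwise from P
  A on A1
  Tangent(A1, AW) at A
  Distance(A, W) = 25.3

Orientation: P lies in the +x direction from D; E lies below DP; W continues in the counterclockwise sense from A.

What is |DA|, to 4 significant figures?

28.20

D is at the origin; DP is horizontal with |DP| = 35.6 and P on the +x side, so P = (35.60, 0.000). Since A1 is tangent to DP there, EP ⟂ DP, so E = P + (0, -8.9) = (35.60, -8.900). On A1, P sits at bearing 90° from E; a 91° counterclockwise sweep puts A at bearing 181°, so A = E + 8.9·(cos 181°, sin 181°) = (26.70, -9.055). Then |DA| = |A − D| = 28.20.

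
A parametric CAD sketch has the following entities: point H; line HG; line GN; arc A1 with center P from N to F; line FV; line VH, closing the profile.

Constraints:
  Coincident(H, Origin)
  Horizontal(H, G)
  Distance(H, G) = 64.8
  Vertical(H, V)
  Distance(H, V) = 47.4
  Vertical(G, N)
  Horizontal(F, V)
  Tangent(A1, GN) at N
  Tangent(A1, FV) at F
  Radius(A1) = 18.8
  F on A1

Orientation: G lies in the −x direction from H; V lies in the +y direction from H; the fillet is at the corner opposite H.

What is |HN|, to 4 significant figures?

70.83

H is at the origin; H and G share the same y with |HG| = 64.8 and G on the −x side, so G = (-64.80, 0.000). H and V share the same x with |HV| = 47.4 and V on the +y side, so V = (0.000, 47.40). The virtual corner opposite H is at (-64.80, 47.40). Tangency of A1 to GN means the radius PN is perpendicular to GN and A1 meets FV tangentially, so PF is at right angles to FV, with radius 18.8, so the center P sits 18.8 in from both sides at P = (-46.00, 28.60). That places the tangent points at N = (-64.80, 28.60) on GN and F = (-46.00, 47.40) on FV. Then |HN| = |N − H| = 70.83.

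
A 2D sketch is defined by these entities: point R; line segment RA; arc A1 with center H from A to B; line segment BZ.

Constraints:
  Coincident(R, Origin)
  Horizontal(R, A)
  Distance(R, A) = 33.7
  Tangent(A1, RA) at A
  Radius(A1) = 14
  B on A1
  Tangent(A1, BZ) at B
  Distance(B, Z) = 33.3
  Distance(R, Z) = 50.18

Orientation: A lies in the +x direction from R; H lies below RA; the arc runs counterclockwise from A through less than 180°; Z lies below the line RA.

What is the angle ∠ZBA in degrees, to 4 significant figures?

136.2°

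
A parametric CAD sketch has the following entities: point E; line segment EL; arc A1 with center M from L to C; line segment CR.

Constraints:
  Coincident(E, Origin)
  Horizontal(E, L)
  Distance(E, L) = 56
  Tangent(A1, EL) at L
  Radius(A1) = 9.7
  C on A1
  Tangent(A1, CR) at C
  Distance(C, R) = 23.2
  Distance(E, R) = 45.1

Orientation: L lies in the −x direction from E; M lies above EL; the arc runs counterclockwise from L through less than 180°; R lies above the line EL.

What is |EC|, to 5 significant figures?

47.647

Checks: E = (0.00, 0.00) ✓; |ML| = 9.700 ✓; |MC| = 9.700 ✓; ∠(MC, CR) = 90.00° ✓; |CR| = 23.20 ✓; |ER| = 45.10 ✓.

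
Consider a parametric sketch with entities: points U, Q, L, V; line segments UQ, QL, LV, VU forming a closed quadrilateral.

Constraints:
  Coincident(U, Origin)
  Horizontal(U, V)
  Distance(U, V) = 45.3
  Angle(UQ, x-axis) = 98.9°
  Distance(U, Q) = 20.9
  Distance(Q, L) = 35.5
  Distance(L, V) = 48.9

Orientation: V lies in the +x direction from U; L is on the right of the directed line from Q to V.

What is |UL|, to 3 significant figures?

14.9

Checks: |QL| = 35.50 ✓; |LV| = 48.90 ✓.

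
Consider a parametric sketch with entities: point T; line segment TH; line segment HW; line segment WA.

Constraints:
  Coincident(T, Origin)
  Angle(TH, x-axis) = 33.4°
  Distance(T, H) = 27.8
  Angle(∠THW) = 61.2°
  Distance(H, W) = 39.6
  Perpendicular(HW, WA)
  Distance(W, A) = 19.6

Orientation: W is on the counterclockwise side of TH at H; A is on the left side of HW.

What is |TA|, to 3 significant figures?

26.6

T is at the origin; TH runs at 33.4° with length 27.8, so H = 27.8·(cos 33.4°, sin 33.4°) = (23.2, 15.3). ∠THW = 61.2°, so HW runs at 33.4° + (180° − 61.2°) = 152° from the x-axis; with |HW| = 39.6, W = H + 39.6·(cos 152°, sin 152°) = (-11.8, 33.8). The perpendicularity gives WA at right angles to HW; with |WA| = 19.6 on the left of HW, A = W + 19.6·(-0.466, -0.885) = (-21.0, 16.4). Then |TA| = |A − T| = 26.6.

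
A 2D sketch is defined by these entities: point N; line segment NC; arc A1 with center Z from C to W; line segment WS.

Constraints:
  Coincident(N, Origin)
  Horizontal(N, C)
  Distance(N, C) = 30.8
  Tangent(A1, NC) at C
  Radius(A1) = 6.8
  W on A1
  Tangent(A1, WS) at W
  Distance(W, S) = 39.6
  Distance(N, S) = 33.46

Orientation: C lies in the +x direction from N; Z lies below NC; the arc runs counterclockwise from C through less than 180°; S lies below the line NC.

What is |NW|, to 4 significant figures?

25.62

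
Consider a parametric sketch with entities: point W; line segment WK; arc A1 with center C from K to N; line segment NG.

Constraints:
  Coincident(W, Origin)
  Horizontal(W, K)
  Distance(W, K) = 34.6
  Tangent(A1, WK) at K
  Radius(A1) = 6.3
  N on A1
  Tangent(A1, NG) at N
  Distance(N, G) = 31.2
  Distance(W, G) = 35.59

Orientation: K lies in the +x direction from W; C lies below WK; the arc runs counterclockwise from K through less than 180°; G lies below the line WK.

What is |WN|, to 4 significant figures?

29.12

W is at the origin; W and K share the same y with |WK| = 34.6 and K on the +x side, so K = (34.60, 0.000). The tangent condition forces CK to be normal to WK, so C = K + (0, -6.3) = (34.60, -6.300). Since CN ⟂ NG (tangency), |CG| = √(6.3² + 31.2²) = 31.83 regardless of where N sits on A1. So G lies on both circle(W, 35.59) and circle(C, 31.83); the below-WK intersection is G = (15.72, -31.93). N is the foot of the tangent from G: N = (28.89, -3.642).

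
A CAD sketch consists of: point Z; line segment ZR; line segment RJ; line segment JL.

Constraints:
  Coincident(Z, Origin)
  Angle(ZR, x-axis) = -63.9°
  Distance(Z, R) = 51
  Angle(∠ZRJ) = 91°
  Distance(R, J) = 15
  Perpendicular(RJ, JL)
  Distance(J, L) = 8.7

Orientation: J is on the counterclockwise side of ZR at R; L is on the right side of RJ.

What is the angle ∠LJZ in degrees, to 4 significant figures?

162.7°

Z is at the origin; ZR runs at -63.9° with length 51.0, so R = 51.0·(cos -63.9°, sin -63.9°) = (22.44, -45.80). ∠ZRJ = 91.0°, so RJ runs at -63.9° + (180° − 91.0°) = 25.10° from the x-axis; with |RJ| = 15.0, J = R + 15.0·(cos 25.10°, sin 25.10°) = (36.02, -39.44). The perpendicularity gives JL at right angles to RJ; with |JL| = 8.7 on the right of RJ, L = J + 8.7·(0.4242, -0.9056) = (39.71, -47.31). Then cos ∠LJZ = JL·JZ / (|JL||JZ|), giving 162.7°.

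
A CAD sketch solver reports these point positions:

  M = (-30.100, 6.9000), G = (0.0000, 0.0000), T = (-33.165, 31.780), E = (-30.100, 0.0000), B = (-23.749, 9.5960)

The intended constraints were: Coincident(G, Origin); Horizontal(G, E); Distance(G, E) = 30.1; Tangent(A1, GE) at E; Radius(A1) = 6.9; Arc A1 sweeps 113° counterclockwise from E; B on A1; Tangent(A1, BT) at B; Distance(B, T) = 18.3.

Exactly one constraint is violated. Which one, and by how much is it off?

Distance(B, T) = 18.3 — off by 5.80.

G = (0.00, 0.00) ✓; G.y = 0.00, E.y = 0.00 ✓; |GE| = 30.10 ✓; ∠(ME, EG) = 90.00° ✓; |ME| = 6.900 ✓; bearing(M→B) − bearing(M→E) = 113.0° ✓; |MB| = 6.900 ✓; ∠(MB, BT) = 90.00° ✓; |BT| = 24.10 ✗.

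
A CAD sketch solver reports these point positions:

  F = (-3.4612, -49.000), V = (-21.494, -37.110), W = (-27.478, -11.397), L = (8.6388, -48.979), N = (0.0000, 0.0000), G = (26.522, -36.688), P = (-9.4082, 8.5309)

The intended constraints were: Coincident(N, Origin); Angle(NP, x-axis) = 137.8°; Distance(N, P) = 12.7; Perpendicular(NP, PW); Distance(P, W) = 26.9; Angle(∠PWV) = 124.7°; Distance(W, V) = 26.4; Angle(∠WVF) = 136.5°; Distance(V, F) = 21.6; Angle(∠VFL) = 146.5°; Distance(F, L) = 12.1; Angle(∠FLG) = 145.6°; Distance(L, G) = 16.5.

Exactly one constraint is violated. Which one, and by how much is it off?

Distance(L, G) = 16.5 — off by 5.20.

N = (0.00, 0.00) ✓; NP at 137.8° ✓; |NP| = 12.70 ✓; ∠(NP, PW) = 90.00° ✓; |PW| = 26.90 ✓; ∠PWV = 124.7° ✓; |WV| = 26.40 ✓; ∠WVF = 136.5° ✓; |VF| = 21.60 ✓; ∠VFL = 146.5° ✓; |FL| = 12.10 ✓; ∠FLG = 145.6° ✓; |LG| = 21.70 ✗.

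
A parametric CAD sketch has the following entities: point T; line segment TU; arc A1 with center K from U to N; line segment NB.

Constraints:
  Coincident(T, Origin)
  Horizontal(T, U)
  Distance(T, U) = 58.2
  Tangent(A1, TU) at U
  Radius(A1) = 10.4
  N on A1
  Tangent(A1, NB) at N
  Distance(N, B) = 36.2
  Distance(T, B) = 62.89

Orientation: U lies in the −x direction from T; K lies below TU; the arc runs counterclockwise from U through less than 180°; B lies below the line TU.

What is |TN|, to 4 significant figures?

68.44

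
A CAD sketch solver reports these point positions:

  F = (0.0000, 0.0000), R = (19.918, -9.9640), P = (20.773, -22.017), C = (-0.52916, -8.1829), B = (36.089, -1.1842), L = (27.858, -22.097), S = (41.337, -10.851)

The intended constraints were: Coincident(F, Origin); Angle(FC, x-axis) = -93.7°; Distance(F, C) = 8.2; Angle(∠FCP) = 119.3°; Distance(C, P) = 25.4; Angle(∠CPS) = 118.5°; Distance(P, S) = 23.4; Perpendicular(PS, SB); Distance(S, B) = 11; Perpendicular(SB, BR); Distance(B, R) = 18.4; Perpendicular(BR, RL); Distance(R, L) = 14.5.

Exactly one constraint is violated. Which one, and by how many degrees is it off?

Perpendicular(BR, RL) — off by 4.70°.

F = (0.00, 0.00) ✓; FC at -93.70° ✓; |FC| = 8.200 ✓; ∠FCP = 119.3° ✓; |CP| = 25.40 ✓; ∠CPS = 118.5° ✓; |PS| = 23.40 ✓; ∠(PS, SB) = 90.00° ✓; |SB| = 11.00 ✓; ∠(SB, BR) = 90.00° ✓; |BR| = 18.40 ✓; ∠(BR, RL) = 94.70° ✗; |RL| = 14.50 ✓.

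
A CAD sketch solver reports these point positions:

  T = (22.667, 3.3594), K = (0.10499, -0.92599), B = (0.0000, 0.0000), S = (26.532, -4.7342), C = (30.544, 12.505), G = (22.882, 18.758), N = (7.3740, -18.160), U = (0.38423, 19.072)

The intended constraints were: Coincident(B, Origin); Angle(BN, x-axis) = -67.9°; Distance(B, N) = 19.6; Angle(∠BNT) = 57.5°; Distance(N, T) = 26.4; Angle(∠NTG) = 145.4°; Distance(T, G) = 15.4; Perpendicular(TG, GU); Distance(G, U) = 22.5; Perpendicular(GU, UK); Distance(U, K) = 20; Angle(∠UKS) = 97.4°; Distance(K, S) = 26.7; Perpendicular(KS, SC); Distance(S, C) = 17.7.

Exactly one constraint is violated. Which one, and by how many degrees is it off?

Perpendicular(KS, SC) — off by 4.90°.

B = (0.00, 0.00) ✓; BN at -67.90° ✓; |BN| = 19.60 ✓; ∠BNT = 57.50° ✓; |NT| = 26.40 ✓; ∠NTG = 145.4° ✓; |TG| = 15.40 ✓; ∠(TG, GU) = 90.00° ✓; |GU| = 22.50 ✓; ∠(GU, UK) = 90.00° ✓; |UK| = 20.00 ✓; ∠UKS = 97.40° ✓; |KS| = 26.70 ✓; ∠(KS, SC) = 85.10° ✗; |SC| = 17.70 ✓.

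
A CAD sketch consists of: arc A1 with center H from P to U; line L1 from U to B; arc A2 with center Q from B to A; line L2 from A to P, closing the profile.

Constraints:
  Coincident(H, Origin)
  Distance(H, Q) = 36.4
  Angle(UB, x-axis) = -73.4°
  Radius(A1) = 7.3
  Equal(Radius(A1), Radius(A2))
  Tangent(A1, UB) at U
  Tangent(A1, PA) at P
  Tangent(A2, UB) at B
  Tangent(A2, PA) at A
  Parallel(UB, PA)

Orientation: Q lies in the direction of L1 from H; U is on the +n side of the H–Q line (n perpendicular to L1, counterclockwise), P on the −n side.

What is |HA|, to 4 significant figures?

37.12

The slot axis is L1's direction at -73.4°, so u = (cos -73.4°, sin -73.4°) = (0.2857, -0.9583) and n = (−sin -73.4°, cos -73.4°) = (0.9583, 0.2857). H is at the origin and Q lies 36.4 along u from H, so Q = 36.4·u = (10.40, -34.88). Tangency of A1 to both parallel lines with radius 7.3 puts U and P at H ± 7.3·n: U = (6.996, 2.086), P = (-6.996, -2.086). Equal radii place B and A the same way about Q: B = Q + 7.3·n = (17.39, -32.80), A = Q − 7.3·n = (3.403, -36.97). Then |HA| = |A − H| = 37.12.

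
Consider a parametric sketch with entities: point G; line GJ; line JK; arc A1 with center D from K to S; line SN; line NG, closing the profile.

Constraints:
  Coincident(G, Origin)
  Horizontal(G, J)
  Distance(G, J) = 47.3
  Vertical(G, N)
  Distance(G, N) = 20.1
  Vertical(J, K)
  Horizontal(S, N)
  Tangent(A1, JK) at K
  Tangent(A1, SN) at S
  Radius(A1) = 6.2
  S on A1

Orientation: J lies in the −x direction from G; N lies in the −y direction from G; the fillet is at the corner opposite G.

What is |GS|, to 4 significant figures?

45.75

G is at the origin; GJ is horizontal with |GJ| = 47.3 and J on the −x side, so J = (-47.30, 0.000). G and N share the same x with |GN| = 20.1 and N on the −y side, so N = (0.000, -20.10). The virtual corner opposite G is at (-47.30, -20.10). Since A1 is tangent to JK there, DK ⟂ JK and tangency of A1 to SN means the radius DS is perpendicular to SN, with radius 6.2, so the center D sits 6.2 in from both sides at D = (-41.10, -13.90). That places the tangent points at K = (-47.30, -13.90) on JK and S = (-41.10, -20.10) on SN. Then |GS| = |S − G| = 45.75.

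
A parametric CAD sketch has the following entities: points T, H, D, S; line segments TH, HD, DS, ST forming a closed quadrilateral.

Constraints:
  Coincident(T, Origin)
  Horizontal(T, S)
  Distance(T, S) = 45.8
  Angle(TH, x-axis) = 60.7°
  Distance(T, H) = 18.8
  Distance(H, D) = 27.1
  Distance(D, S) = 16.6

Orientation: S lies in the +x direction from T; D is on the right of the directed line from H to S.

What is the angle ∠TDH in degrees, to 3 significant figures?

38.6°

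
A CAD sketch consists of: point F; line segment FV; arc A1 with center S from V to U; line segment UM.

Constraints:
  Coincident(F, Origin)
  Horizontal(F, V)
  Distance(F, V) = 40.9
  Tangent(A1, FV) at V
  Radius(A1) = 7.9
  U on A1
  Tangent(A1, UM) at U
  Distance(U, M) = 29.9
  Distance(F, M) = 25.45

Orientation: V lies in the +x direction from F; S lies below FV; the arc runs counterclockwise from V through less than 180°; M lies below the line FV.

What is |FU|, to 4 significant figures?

35.73

Checks: |SU| = 7.900 ✓; ∠(SU, UM) = 90.00° ✓; |UM| = 29.90 ✓; |FM| = 25.45 ✓.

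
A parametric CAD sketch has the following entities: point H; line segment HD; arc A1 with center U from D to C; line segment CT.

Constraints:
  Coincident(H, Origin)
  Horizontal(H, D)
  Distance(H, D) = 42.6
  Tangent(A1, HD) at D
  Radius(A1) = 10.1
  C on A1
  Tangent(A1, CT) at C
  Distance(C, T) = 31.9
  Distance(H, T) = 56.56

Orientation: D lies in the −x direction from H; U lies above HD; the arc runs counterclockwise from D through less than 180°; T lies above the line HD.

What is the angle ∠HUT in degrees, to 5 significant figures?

93.182°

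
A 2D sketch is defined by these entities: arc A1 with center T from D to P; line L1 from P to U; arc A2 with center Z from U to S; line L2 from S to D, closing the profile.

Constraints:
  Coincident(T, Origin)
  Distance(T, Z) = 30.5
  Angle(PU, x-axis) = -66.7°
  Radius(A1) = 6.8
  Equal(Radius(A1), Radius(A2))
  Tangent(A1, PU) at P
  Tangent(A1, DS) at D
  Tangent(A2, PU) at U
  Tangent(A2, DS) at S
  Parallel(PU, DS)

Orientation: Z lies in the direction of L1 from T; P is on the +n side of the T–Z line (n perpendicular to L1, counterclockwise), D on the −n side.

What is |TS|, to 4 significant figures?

31.25

Tangency of A1 to both parallel lines with radius 6.8 puts P and D at T ± 6.8·n: P = (6.245, 2.690), D = (-6.245, -2.690). Equal radii place U and S the same way about Z: U = Z + 6.8·n = (18.31, -25.32), S = Z − 6.8·n = (5.819, -30.70). Then |TS| = |S − T| = 31.25.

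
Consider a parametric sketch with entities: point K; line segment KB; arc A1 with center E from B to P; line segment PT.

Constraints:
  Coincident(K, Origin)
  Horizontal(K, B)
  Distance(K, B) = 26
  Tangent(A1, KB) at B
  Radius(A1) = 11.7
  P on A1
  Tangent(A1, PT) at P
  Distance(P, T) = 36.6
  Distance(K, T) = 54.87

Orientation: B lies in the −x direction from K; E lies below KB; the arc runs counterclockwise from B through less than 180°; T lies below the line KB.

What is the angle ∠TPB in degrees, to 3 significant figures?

124°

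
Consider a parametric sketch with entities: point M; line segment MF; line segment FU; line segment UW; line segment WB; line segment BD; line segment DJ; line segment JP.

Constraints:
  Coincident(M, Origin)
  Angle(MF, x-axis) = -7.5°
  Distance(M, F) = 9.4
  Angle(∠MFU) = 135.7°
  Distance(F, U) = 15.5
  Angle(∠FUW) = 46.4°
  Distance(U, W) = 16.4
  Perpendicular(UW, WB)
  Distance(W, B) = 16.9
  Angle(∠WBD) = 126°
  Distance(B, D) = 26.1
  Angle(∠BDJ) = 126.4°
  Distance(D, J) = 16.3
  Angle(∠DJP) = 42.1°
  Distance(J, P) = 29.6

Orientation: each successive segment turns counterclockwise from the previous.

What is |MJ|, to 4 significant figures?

43.30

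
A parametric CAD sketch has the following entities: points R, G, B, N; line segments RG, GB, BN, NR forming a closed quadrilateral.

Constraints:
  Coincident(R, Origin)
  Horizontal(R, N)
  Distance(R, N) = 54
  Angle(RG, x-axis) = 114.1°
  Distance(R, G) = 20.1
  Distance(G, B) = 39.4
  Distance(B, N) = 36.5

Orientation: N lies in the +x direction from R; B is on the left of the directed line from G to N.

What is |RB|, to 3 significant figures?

40.8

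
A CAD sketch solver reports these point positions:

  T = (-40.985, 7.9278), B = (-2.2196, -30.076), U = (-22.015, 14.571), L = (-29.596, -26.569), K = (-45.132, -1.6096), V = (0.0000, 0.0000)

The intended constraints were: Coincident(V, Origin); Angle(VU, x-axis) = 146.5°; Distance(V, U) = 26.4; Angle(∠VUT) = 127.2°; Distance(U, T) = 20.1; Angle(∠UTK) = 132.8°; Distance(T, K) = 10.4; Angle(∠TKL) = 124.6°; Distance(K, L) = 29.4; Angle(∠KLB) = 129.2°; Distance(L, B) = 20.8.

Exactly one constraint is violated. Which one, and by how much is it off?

Distance(L, B) = 20.8 — off by 6.80.

V = (0.00, 0.00) ✓; VU at 146.5° ✓; |VU| = 26.40 ✓; ∠VUT = 127.2° ✓; |UT| = 20.10 ✓; ∠UTK = 132.8° ✓; |TK| = 10.40 ✓; ∠TKL = 124.6° ✓; |KL| = 29.40 ✓; ∠KLB = 129.2° ✓; |LB| = 27.60 ✗.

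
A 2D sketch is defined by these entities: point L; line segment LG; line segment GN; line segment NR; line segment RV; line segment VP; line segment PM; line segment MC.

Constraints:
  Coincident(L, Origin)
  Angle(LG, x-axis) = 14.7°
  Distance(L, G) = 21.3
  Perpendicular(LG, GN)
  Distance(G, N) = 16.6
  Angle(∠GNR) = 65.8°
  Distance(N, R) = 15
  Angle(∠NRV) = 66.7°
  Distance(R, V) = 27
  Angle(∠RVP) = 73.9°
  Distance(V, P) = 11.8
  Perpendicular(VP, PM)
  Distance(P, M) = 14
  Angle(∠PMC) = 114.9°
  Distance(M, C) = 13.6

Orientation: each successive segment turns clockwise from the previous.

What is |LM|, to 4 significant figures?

22.14

L is at the origin; LG runs at 14.7° with length 21.3, so G = (20.60, 5.405). LG is perpendicular to GN, so GN runs at -75.30°; with |GN| = 16.6, N = (24.82, -10.65). ∠GNR = 65.8° gives NR at 170.5° from the x-axis; with |NR| = 15.0, R = (10.02, -8.176). ∠NRV = 66.7° gives RV at 57.20° from the x-axis; with |RV| = 27.0, V = (24.65, 14.52). ∠RVP = 73.9° gives VP at -48.90° from the x-axis; with |VP| = 11.8, P = (32.40, 5.627). VP is perpendicular to PM, so PM runs at -138.9°; with |PM| = 14.0, M = (21.85, -3.576). Then |LM| = |M − L| = 22.14.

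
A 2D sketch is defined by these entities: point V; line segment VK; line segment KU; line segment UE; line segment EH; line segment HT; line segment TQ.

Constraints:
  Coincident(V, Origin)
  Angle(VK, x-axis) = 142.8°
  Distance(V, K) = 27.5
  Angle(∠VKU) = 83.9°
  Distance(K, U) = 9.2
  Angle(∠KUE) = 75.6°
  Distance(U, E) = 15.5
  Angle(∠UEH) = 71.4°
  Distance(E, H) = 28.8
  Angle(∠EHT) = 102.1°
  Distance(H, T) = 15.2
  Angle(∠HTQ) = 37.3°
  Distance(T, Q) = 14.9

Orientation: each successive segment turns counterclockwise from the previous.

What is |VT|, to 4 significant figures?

45.26

∠UEH = 71.4° gives EH at 91.90° from the x-axis; with |EH| = 28.8, H = (-12.77, 33.08). ∠EHT = 102.1° gives HT at 169.8° from the x-axis; with |HT| = 15.2, T = (-27.73, 35.77). Then |VT| = |T − V| = 45.26.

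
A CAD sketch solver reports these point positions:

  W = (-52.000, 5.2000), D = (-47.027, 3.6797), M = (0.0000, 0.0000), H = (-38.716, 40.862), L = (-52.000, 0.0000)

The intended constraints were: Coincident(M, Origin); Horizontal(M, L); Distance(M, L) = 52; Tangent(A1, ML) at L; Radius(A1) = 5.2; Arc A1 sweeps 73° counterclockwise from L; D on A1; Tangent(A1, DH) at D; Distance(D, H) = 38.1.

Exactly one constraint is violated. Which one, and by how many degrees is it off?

Tangent(A1, DH) at D — off by 4.40°.

M = (0.00, 0.00) ✓; M.y = 0.00, L.y = 0.00 ✓; |ML| = 52.00 ✓; ∠(WL, LM) = 90.00° ✓; |WL| = 5.200 ✓; bearing(W→D) − bearing(W→L) = 73.00° ✓; |WD| = 5.200 ✓; ∠(WD, DH) = 85.60° ✗; |DH| = 38.10 ✓.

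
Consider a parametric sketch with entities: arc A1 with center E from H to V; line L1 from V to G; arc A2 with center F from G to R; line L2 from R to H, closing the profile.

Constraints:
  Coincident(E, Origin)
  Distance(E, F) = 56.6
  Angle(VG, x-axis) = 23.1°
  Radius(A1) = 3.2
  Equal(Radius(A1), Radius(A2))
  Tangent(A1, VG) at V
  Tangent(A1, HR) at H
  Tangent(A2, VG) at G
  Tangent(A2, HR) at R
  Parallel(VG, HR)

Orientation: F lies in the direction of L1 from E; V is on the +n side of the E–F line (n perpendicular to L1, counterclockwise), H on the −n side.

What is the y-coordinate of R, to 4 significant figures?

19.26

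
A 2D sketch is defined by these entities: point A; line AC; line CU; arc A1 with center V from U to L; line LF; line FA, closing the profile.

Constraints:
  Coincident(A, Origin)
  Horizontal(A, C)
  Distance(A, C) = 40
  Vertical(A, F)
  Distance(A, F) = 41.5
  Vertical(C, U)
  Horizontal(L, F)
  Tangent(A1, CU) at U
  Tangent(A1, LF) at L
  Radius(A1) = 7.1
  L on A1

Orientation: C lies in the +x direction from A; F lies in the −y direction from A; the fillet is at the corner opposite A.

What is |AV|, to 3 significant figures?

47.6

A and F share the same x with |AF| = 41.5 and F on the −y side, so F = (0.00, -41.5). The virtual corner opposite A is at (40.0, -41.5). Tangency of A1 to CU means the radius VU is perpendicular to CU and since A1 is tangent to LF there, VL ⟂ LF, with radius 7.1, so the center V sits 7.1 in from both sides at V = (32.9, -34.4). Then |AV| = |V − A| = 47.6.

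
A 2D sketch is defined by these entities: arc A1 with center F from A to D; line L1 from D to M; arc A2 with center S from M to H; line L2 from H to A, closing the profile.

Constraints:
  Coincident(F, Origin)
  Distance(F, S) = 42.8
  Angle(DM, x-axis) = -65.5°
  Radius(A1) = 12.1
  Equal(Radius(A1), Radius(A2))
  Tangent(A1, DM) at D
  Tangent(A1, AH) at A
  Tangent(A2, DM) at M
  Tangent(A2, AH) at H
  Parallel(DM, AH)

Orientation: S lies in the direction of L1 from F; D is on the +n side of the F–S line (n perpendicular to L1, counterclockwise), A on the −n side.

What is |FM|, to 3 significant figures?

44.5

The slot axis is L1's direction at -65.5°, so u = (cos -65.5°, sin -65.5°) = (0.415, -0.910) and n = (−sin -65.5°, cos -65.5°) = (0.910, 0.415). F is at the origin and S lies 42.8 along u from F, so S = 42.8·u = (17.7, -38.9). Tangency of A1 to both parallel lines with radius 12.1 puts D and A at F ± 12.1·n: D = (11.0, 5.02), A = (-11.0, -5.02). Equal radii place M and H the same way about S: M = S + 12.1·n = (28.8, -33.9), H = S − 12.1·n = (6.74, -44.0). Then |FM| = |M − F| = 44.5.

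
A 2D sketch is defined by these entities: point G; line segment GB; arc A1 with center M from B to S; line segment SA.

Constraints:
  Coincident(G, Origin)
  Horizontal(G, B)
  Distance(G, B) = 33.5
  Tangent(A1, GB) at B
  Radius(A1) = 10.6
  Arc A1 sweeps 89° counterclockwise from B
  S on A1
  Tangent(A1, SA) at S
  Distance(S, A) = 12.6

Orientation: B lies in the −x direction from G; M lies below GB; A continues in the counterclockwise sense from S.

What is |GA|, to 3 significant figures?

49.9

G is at the origin; G and B share the same y with |GB| = 33.5 and B on the −x side, so B = (-33.5, 0.00). The tangent condition forces MB to be normal to GB, so M = B + (0, -10.6) = (-33.5, -10.6). On A1, B sits at bearing 90° from M; an 89° counterclockwise sweep puts S at bearing 179°, so S = M + 10.6·(cos 179°, sin 179°) = (-44.1, -10.4). Since A1 is tangent to SA there, MS ⟂ SA, so SA runs along (−sin 179°, cos 179°); with |SA| = 12.6, A = (-44.3, -23.0). Then |GA| = |A − G| = 49.9.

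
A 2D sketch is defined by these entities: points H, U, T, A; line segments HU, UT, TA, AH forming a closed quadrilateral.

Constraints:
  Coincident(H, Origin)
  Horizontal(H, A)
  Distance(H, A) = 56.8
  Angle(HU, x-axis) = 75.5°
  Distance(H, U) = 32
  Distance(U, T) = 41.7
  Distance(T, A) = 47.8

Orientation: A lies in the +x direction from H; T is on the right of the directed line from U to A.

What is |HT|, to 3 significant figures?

14.8

Checks: |UT| = 41.70 ✓; |TA| = 47.80 ✓.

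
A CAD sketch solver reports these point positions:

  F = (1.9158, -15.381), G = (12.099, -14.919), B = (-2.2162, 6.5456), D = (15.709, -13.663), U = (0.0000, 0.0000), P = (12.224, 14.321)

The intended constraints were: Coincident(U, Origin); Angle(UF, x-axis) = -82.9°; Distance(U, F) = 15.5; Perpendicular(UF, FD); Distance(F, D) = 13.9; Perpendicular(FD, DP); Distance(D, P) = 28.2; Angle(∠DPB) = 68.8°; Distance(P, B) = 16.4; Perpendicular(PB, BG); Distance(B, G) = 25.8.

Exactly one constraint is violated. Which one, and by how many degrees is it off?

Perpendicular(PB, BG) — off by 5.40°.

U = (0.00, 0.00) ✓; UF at -82.90° ✓; |UF| = 15.50 ✓; ∠(UF, FD) = 90.00° ✓; |FD| = 13.90 ✓; ∠(FD, DP) = 90.00° ✓; |DP| = 28.20 ✓; ∠DPB = 68.80° ✓; |PB| = 16.40 ✓; ∠(PB, BG) = 95.40° ✗; |BG| = 25.80 ✓.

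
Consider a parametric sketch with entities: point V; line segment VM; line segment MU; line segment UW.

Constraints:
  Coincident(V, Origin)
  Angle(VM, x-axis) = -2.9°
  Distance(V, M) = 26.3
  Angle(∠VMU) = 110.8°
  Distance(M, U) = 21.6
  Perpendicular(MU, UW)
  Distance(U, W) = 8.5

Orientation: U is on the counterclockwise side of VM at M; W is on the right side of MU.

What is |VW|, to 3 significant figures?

45.3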